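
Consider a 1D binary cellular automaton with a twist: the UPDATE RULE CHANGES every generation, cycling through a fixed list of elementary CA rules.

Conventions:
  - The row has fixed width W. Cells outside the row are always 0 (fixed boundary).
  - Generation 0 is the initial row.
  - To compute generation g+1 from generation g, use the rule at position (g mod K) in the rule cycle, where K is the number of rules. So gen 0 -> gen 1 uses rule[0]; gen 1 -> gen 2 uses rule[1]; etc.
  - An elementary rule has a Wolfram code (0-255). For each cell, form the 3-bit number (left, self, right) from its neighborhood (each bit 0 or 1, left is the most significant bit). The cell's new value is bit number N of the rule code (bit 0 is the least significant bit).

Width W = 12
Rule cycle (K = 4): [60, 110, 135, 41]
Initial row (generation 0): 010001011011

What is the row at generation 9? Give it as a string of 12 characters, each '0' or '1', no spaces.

Gen 0: 010001011011
Gen 1 (rule 60): 011001110110
Gen 2 (rule 110): 111011011110
Gen 3 (rule 135): 010000001100
Gen 4 (rule 41): 000111101001
Gen 5 (rule 60): 000100011101
Gen 6 (rule 110): 001100110111
Gen 7 (rule 135): 110001000010
Gen 8 (rule 41): 100100011000
Gen 9 (rule 60): 110110010100

Answer: 110110010100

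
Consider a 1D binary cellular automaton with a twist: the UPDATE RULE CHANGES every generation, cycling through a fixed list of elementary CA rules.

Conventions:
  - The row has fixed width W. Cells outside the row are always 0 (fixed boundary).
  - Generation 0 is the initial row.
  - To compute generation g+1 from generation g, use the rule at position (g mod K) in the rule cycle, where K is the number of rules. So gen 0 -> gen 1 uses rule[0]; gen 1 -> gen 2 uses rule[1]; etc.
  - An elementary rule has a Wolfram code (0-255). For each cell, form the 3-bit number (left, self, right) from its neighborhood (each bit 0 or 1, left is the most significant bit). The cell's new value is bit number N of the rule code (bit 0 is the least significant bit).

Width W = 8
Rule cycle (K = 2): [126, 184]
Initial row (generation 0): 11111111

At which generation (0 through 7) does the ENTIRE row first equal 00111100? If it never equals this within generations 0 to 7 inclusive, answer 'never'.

Gen 0: 11111111
Gen 1 (rule 126): 10000001
Gen 2 (rule 184): 01000000
Gen 3 (rule 126): 11100000
Gen 4 (rule 184): 11010000
Gen 5 (rule 126): 11111000
Gen 6 (rule 184): 11110100
Gen 7 (rule 126): 10011110

Answer: never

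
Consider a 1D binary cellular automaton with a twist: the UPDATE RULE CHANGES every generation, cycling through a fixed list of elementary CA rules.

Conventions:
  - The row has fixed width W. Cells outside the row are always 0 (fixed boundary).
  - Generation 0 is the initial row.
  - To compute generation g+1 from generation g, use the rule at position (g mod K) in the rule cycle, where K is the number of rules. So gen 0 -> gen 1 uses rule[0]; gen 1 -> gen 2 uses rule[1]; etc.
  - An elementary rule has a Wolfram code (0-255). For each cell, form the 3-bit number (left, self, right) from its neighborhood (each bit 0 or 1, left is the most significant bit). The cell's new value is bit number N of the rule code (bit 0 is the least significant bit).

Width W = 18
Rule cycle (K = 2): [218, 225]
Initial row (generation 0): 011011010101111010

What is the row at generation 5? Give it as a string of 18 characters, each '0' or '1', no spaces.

Answer: 111100111111111100

Derivation:
Gen 0: 011011010101111010
Gen 1 (rule 218): 111011000001111001
Gen 2 (rule 225): 011101011100111000
Gen 3 (rule 218): 111100011111111100
Gen 4 (rule 225): 011101001111111101
Gen 5 (rule 218): 111100111111111100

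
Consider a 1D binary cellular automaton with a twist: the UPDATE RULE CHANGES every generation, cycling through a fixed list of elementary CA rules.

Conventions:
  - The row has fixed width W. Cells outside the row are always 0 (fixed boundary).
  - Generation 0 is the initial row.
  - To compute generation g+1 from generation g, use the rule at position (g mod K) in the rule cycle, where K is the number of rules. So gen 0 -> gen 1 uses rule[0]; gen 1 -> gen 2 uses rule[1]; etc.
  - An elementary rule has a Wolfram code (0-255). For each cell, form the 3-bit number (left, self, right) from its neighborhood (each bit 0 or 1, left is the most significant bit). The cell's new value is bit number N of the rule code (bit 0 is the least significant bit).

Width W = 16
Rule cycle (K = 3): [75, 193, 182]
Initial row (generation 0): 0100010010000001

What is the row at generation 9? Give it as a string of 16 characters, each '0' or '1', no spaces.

Gen 0: 0100010010000001
Gen 1 (rule 75): 1001100100111110
Gen 2 (rule 193): 0000100000011110
Gen 3 (rule 182): 0001110000101101
Gen 4 (rule 75): 1111010111001100
Gen 5 (rule 193): 0111000011000101
Gen 6 (rule 182): 1010100100101111
Gen 7 (rule 75): 0000001001001001
Gen 8 (rule 193): 1111100000000000
Gen 9 (rule 182): 0111010000000000

Answer: 0111010000000000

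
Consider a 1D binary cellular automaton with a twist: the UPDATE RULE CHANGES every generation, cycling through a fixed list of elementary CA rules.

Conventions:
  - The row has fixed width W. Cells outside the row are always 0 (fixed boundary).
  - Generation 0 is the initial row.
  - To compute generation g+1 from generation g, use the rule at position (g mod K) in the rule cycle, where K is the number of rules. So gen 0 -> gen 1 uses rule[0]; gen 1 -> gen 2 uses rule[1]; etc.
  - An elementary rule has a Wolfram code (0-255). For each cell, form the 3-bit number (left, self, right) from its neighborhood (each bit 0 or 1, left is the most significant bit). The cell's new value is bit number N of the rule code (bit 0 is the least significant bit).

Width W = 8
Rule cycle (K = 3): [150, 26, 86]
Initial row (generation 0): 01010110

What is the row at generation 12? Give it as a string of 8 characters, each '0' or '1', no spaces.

Gen 0: 01010110
Gen 1 (rule 150): 11010001
Gen 2 (rule 26): 10001010
Gen 3 (rule 86): 11011011
Gen 4 (rule 150): 00000000
Gen 5 (rule 26): 00000000
Gen 6 (rule 86): 00000000
Gen 7 (rule 150): 00000000
Gen 8 (rule 26): 00000000
Gen 9 (rule 86): 00000000
Gen 10 (rule 150): 00000000
Gen 11 (rule 26): 00000000
Gen 12 (rule 86): 00000000

Answer: 00000000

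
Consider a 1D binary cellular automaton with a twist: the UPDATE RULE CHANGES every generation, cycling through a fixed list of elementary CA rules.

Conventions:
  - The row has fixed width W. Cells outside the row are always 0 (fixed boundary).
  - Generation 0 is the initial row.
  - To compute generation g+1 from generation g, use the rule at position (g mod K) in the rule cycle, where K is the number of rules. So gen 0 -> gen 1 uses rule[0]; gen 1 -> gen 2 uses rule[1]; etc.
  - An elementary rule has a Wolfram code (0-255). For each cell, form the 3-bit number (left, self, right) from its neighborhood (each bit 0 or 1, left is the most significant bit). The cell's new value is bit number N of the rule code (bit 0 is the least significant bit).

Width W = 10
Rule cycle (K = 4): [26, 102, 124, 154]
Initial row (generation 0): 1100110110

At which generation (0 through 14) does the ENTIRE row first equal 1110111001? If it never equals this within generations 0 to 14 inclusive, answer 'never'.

Answer: 3

Derivation:
Gen 0: 1100110110
Gen 1 (rule 26): 1011100101
Gen 2 (rule 102): 1100101111
Gen 3 (rule 124): 1110111001
Gen 4 (rule 154): 1100110110
Gen 5 (rule 26): 1011100101
Gen 6 (rule 102): 1100101111
Gen 7 (rule 124): 1110111001
Gen 8 (rule 154): 1100110110
Gen 9 (rule 26): 1011100101
Gen 10 (rule 102): 1100101111
Gen 11 (rule 124): 1110111001
Gen 12 (rule 154): 1100110110
Gen 13 (rule 26): 1011100101
Gen 14 (rule 102): 1100101111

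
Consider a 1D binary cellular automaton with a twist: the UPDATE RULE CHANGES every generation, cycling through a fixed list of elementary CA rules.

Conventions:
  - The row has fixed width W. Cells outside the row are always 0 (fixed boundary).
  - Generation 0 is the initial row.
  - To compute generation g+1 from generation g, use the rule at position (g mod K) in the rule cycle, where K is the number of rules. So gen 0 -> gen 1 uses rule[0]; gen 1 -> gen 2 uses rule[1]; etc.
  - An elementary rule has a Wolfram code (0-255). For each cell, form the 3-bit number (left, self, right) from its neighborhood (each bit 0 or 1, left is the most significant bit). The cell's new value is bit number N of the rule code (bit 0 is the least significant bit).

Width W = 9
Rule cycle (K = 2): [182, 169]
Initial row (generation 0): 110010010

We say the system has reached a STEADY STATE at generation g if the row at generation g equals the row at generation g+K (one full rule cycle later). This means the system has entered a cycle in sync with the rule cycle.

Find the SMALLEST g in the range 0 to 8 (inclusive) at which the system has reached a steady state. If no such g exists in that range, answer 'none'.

Answer: none

Derivation:
Gen 0: 110010010
Gen 1 (rule 182): 001111111
Gen 2 (rule 169): 101111110
Gen 3 (rule 182): 110111101
Gen 4 (rule 169): 101111010
Gen 5 (rule 182): 110110111
Gen 6 (rule 169): 101101110
Gen 7 (rule 182): 110010101
Gen 8 (rule 169): 100001010
Gen 9 (rule 182): 110011111
Gen 10 (rule 169): 100011110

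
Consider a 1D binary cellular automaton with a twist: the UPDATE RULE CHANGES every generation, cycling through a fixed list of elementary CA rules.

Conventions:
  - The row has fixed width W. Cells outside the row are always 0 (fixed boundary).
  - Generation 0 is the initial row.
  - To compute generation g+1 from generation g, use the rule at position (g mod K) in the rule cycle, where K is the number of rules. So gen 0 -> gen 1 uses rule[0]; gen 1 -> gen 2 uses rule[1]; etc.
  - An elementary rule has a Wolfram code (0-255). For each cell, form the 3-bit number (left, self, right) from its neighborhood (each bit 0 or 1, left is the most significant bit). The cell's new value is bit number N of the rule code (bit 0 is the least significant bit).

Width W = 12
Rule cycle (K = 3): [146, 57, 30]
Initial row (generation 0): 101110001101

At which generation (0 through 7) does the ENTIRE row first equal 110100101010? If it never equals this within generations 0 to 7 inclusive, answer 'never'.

Answer: never

Derivation:
Gen 0: 101110001101
Gen 1 (rule 146): 000101010000
Gen 2 (rule 57): 110010101111
Gen 3 (rule 30): 101110101000
Gen 4 (rule 146): 000100000100
Gen 5 (rule 57): 110011110011
Gen 6 (rule 30): 101110001110
Gen 7 (rule 146): 000101010101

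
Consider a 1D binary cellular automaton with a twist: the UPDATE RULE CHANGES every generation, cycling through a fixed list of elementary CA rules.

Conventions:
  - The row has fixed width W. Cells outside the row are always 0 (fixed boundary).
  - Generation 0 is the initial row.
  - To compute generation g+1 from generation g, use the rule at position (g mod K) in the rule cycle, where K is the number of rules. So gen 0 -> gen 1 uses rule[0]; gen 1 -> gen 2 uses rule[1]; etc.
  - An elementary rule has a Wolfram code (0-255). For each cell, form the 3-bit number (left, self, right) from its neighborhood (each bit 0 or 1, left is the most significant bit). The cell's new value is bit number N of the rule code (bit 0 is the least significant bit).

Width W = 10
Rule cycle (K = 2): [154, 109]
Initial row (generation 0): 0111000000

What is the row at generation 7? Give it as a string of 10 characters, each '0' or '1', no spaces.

Gen 0: 0111000000
Gen 1 (rule 154): 1110100000
Gen 2 (rule 109): 1011101111
Gen 3 (rule 154): 0011001110
Gen 4 (rule 109): 1011001010
Gen 5 (rule 154): 0010110001
Gen 6 (rule 109): 1011110101
Gen 7 (rule 154): 0011100000

Answer: 0011100000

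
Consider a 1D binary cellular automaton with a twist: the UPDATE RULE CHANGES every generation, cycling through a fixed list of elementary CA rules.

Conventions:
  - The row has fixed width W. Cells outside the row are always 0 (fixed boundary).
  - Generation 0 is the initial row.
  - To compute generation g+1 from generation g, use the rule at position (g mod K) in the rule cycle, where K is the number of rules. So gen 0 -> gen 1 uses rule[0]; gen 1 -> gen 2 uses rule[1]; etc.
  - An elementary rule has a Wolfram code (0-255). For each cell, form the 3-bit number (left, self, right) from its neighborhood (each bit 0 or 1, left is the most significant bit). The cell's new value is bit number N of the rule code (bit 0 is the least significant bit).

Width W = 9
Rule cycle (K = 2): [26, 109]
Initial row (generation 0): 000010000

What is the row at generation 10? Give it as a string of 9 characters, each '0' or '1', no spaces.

Gen 0: 000010000
Gen 1 (rule 26): 000101000
Gen 2 (rule 109): 110111011
Gen 3 (rule 26): 100100010
Gen 4 (rule 109): 100101010
Gen 5 (rule 26): 011000001
Gen 6 (rule 109): 011011101
Gen 7 (rule 26): 110010000
Gen 8 (rule 109): 110010111
Gen 9 (rule 26): 101100100
Gen 10 (rule 109): 111100101

Answer: 111100101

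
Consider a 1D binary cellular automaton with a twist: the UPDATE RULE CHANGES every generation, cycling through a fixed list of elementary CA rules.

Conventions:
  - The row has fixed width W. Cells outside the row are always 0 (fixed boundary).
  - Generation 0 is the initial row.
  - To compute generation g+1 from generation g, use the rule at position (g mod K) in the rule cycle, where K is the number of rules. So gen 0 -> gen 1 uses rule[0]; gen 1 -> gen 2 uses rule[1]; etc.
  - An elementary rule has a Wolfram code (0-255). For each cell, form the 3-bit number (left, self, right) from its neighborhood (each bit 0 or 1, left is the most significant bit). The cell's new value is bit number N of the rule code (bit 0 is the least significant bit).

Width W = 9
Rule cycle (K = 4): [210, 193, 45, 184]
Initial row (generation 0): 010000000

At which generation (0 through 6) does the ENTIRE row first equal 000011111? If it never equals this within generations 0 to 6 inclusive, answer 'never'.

Answer: 2

Derivation:
Gen 0: 010000000
Gen 1 (rule 210): 101000000
Gen 2 (rule 193): 000011111
Gen 3 (rule 45): 111010000
Gen 4 (rule 184): 110101000
Gen 5 (rule 210): 010000100
Gen 6 (rule 193): 000110001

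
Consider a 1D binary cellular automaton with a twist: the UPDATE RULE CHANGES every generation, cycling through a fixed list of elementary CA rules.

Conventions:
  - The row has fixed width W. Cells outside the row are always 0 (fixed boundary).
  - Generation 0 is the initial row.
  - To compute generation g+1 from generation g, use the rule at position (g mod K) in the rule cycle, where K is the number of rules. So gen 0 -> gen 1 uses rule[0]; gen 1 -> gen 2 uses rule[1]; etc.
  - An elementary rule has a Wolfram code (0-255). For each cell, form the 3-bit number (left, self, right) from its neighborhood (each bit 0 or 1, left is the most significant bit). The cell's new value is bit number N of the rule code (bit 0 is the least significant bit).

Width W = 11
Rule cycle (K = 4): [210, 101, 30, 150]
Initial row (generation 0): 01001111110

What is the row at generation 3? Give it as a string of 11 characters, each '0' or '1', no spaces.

Answer: 10010100011

Derivation:
Gen 0: 01001111110
Gen 1 (rule 210): 10110111111
Gen 2 (rule 101): 11011000001
Gen 3 (rule 30): 10010100011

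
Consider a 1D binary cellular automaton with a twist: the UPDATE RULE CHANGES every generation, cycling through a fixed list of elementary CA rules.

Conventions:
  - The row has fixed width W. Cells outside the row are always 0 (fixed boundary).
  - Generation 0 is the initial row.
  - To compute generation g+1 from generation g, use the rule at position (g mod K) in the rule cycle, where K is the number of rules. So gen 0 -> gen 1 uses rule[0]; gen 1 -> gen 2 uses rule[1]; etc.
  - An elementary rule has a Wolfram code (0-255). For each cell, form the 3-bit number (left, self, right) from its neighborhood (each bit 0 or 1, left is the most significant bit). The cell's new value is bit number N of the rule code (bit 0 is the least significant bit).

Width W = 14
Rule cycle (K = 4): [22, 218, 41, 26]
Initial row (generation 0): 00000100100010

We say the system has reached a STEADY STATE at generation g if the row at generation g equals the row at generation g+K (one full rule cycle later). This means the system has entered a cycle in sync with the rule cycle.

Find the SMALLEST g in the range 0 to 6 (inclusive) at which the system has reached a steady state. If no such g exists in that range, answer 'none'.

Answer: none

Derivation:
Gen 0: 00000100100010
Gen 1 (rule 22): 00001111110111
Gen 2 (rule 218): 00011111110111
Gen 3 (rule 41): 11010000001100
Gen 4 (rule 26): 10001000011010
Gen 5 (rule 22): 11011100100011
Gen 6 (rule 218): 11011111010111
Gen 7 (rule 41): 10110000101100
Gen 8 (rule 26): 00101001001010
Gen 9 (rule 22): 01101111111011
Gen 10 (rule 218): 11101111111011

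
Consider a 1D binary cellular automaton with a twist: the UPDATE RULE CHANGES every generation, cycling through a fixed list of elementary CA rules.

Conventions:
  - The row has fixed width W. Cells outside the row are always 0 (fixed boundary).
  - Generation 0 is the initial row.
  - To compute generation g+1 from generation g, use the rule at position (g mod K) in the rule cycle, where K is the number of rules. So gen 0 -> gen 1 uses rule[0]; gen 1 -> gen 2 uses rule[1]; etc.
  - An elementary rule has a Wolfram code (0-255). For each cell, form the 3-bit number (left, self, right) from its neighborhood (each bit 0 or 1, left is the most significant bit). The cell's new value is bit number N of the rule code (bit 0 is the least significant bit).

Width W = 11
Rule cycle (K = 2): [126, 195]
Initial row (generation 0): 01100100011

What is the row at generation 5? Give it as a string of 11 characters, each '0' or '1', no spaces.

Answer: 11110111001

Derivation:
Gen 0: 01100100011
Gen 1 (rule 126): 11111110111
Gen 2 (rule 195): 01111110011
Gen 3 (rule 126): 11000011111
Gen 4 (rule 195): 01011101111
Gen 5 (rule 126): 11110111001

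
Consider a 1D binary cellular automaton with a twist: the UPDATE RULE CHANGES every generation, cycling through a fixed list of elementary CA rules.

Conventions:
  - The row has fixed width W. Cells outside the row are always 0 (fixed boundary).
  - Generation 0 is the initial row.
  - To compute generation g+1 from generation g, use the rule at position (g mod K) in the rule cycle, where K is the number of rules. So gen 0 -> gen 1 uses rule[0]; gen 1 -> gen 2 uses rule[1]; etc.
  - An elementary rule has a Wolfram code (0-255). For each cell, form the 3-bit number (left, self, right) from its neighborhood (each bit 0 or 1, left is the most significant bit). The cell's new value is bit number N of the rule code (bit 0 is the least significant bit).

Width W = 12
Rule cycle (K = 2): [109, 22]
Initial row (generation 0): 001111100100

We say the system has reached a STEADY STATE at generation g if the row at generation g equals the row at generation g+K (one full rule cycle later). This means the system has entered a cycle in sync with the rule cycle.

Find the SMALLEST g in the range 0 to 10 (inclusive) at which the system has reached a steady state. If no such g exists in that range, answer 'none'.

Answer: 6

Derivation:
Gen 0: 001111100100
Gen 1 (rule 109): 101000100101
Gen 2 (rule 22): 101101111101
Gen 3 (rule 109): 111111000111
Gen 4 (rule 22): 000000101000
Gen 5 (rule 109): 111110111011
Gen 6 (rule 22): 000000000000
Gen 7 (rule 109): 111111111111
Gen 8 (rule 22): 000000000000
Gen 9 (rule 109): 111111111111
Gen 10 (rule 22): 000000000000
Gen 11 (rule 109): 111111111111
Gen 12 (rule 22): 000000000000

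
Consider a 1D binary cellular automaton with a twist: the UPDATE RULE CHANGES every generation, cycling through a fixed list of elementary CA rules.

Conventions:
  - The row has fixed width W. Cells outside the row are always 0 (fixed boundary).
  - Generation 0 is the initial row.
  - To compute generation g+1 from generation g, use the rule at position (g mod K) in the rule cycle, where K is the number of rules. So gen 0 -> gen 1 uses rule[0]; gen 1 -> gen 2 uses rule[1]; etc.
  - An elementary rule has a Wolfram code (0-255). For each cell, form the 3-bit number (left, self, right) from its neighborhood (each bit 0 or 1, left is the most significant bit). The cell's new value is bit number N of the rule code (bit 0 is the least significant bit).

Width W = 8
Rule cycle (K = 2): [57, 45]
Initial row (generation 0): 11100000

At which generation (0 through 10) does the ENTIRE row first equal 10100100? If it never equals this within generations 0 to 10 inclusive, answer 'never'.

Gen 0: 11100000
Gen 1 (rule 57): 10011111
Gen 2 (rule 45): 10010000
Gen 3 (rule 57): 01001111
Gen 4 (rule 45): 01001000
Gen 5 (rule 57): 00100111
Gen 6 (rule 45): 10100100
Gen 7 (rule 57): 01010011
Gen 8 (rule 45): 01110010
Gen 9 (rule 57): 01001001
Gen 10 (rule 45): 01001001

Answer: 6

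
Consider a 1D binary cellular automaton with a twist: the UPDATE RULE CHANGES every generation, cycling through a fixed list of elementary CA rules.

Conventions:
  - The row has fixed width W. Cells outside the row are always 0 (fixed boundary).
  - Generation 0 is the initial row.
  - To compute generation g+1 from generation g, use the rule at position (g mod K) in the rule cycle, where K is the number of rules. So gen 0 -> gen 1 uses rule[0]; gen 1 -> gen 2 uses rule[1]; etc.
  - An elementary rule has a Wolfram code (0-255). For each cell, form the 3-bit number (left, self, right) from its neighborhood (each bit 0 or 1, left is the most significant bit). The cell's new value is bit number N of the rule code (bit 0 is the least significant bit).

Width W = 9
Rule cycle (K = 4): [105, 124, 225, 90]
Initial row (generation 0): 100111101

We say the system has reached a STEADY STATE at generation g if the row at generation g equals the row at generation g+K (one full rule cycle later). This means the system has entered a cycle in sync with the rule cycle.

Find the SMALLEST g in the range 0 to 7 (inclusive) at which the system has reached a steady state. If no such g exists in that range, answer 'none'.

Answer: none

Derivation:
Gen 0: 100111101
Gen 1 (rule 105): 000100110
Gen 2 (rule 124): 000110111
Gen 3 (rule 225): 110011011
Gen 4 (rule 90): 111111011
Gen 5 (rule 105): 100001111
Gen 6 (rule 124): 110001001
Gen 7 (rule 225): 010100000
Gen 8 (rule 90): 100010000
Gen 9 (rule 105): 001000111
Gen 10 (rule 124): 001100101
Gen 11 (rule 225): 100100010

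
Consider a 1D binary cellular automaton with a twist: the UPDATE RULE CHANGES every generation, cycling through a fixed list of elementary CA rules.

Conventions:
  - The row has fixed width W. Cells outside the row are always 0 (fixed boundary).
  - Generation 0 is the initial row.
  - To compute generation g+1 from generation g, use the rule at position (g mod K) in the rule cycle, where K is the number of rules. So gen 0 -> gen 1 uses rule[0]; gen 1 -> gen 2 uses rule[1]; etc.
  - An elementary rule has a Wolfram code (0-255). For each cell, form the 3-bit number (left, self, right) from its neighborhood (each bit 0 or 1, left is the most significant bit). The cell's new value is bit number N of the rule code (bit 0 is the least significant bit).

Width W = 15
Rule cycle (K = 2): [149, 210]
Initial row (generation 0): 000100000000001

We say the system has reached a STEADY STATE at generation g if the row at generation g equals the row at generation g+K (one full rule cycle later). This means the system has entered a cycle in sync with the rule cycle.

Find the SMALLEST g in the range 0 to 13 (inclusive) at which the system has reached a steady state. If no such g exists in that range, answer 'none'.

Answer: none

Derivation:
Gen 0: 000100000000001
Gen 1 (rule 149): 110111111111101
Gen 2 (rule 210): 010011111111100
Gen 3 (rule 149): 011001111111011
Gen 4 (rule 210): 101110111111001
Gen 5 (rule 149): 100100011110101
Gen 6 (rule 210): 011010101110000
Gen 7 (rule 149): 000010100101111
Gen 8 (rule 210): 000100011000111
Gen 9 (rule 149): 110111000110010
Gen 10 (rule 210): 010011101011101
Gen 11 (rule 149): 011001001001001
Gen 12 (rule 210): 101110110110110
Gen 13 (rule 149): 100100000000001
Gen 14 (rule 210): 011010000000010
Gen 15 (rule 149): 000011111111011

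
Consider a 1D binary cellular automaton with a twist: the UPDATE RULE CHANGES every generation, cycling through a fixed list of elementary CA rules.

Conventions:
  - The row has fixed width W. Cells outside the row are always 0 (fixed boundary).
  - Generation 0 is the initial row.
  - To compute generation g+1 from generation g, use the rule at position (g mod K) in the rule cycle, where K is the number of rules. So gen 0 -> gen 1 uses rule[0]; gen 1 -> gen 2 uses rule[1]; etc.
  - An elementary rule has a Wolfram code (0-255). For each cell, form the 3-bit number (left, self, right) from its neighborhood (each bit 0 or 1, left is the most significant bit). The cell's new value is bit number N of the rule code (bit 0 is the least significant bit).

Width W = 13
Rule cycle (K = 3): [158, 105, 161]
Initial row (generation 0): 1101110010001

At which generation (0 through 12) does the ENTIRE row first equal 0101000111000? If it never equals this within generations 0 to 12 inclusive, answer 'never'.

Answer: never

Derivation:
Gen 0: 1101110010001
Gen 1 (rule 158): 1001101111011
Gen 2 (rule 105): 0001111001111
Gen 3 (rule 161): 1100110000110
Gen 4 (rule 158): 1011101001101
Gen 5 (rule 105): 0110110001110
Gen 6 (rule 161): 0001000100100
Gen 7 (rule 158): 0011101111110
Gen 8 (rule 105): 1010111000010
Gen 9 (rule 161): 0101010011000
Gen 10 (rule 158): 1101011110100
Gen 11 (rule 105): 1110110011001
Gen 12 (rule 161): 0101000000000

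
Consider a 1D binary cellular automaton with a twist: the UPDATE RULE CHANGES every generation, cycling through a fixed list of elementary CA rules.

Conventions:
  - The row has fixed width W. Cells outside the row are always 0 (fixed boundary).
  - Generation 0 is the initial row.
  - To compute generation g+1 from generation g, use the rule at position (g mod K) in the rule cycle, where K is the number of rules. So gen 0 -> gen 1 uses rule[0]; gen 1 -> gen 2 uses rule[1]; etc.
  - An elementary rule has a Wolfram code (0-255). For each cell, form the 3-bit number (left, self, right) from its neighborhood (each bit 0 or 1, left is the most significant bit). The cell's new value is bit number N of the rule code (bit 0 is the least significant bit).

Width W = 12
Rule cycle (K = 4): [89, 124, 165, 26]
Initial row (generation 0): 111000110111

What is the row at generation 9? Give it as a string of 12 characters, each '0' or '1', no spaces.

Gen 0: 111000110111
Gen 1 (rule 89): 101110110101
Gen 2 (rule 124): 111011111111
Gen 3 (rule 165): 010101111110
Gen 4 (rule 26): 100001000001
Gen 5 (rule 89): 011100111100
Gen 6 (rule 124): 010110100110
Gen 7 (rule 165): 011001100000
Gen 8 (rule 26): 110111010000
Gen 9 (rule 89): 110101001111

Answer: 110101001111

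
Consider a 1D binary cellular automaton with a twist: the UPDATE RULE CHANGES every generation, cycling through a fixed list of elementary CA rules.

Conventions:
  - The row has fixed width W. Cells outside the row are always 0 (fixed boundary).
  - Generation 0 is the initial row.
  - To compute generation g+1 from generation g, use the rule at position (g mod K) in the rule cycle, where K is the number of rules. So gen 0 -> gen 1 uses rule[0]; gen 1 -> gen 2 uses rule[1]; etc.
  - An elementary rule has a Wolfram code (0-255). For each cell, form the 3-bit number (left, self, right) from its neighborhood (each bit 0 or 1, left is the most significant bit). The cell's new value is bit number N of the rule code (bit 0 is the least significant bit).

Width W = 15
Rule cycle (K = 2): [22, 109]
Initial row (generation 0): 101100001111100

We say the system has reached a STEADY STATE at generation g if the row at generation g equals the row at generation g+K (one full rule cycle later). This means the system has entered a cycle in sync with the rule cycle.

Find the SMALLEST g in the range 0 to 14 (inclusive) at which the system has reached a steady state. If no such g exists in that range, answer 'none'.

Gen 0: 101100001111100
Gen 1 (rule 22): 100010010000010
Gen 2 (rule 109): 101010010111010
Gen 3 (rule 22): 101011110000011
Gen 4 (rule 109): 111110010111011
Gen 5 (rule 22): 000001110000000
Gen 6 (rule 109): 111101010111111
Gen 7 (rule 22): 000001010000000
Gen 8 (rule 109): 111101110111111
Gen 9 (rule 22): 000000000000000
Gen 10 (rule 109): 111111111111111
Gen 11 (rule 22): 000000000000000
Gen 12 (rule 109): 111111111111111
Gen 13 (rule 22): 000000000000000
Gen 14 (rule 109): 111111111111111
Gen 15 (rule 22): 000000000000000
Gen 16 (rule 109): 111111111111111

Answer: 9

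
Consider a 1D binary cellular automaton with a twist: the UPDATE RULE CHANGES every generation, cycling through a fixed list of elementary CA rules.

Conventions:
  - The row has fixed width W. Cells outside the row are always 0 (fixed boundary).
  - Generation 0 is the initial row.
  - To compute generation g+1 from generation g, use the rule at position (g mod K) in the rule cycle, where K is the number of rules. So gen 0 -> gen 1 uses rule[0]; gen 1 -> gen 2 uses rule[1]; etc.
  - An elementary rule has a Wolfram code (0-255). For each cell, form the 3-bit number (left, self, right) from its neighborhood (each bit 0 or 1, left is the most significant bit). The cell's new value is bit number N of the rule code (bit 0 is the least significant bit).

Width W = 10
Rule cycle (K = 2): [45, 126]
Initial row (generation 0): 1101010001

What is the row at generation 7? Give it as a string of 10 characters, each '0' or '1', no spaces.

Answer: 1011001100

Derivation:
Gen 0: 1101010001
Gen 1 (rule 45): 1011110101
Gen 2 (rule 126): 1110011111
Gen 3 (rule 45): 1000010000
Gen 4 (rule 126): 1100111000
Gen 5 (rule 45): 1000100011
Gen 6 (rule 126): 1101110111
Gen 7 (rule 45): 1011001100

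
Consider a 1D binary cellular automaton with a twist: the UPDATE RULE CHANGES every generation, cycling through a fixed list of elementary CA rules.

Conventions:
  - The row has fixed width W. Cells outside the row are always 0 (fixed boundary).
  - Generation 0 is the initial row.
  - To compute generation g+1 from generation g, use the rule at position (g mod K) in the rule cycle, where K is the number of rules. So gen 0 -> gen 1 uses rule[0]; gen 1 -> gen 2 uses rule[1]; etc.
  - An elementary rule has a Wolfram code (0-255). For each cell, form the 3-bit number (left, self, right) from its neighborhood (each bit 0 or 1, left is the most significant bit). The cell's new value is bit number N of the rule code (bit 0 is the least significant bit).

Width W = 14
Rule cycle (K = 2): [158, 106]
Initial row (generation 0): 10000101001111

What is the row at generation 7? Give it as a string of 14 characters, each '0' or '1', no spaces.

Answer: 11110011001011

Derivation:
Gen 0: 10000101001111
Gen 1 (rule 158): 11001101111110
Gen 2 (rule 106): 11011111000010
Gen 3 (rule 158): 10011110100111
Gen 4 (rule 106): 00110011001101
Gen 5 (rule 158): 01101110111001
Gen 6 (rule 106): 11111011101010
Gen 7 (rule 158): 11110011001011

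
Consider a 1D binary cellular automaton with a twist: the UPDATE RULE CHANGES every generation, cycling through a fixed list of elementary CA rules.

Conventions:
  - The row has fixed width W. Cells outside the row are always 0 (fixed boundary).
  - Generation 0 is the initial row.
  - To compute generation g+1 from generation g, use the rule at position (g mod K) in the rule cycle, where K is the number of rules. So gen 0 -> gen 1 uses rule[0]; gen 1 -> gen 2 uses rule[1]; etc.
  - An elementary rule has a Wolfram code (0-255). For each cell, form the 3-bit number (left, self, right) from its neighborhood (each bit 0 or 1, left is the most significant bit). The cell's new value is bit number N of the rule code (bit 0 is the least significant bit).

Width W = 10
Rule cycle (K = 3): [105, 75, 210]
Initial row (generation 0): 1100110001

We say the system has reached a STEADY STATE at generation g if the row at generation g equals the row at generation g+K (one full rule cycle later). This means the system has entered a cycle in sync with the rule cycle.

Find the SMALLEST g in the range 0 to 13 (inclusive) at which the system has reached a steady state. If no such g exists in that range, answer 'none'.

Answer: none

Derivation:
Gen 0: 1100110001
Gen 1 (rule 105): 1100110100
Gen 2 (rule 75): 1101110001
Gen 3 (rule 210): 0100111010
Gen 4 (rule 105): 0000101100
Gen 5 (rule 75): 1111001101
Gen 6 (rule 210): 0111110100
Gen 7 (rule 105): 0100011001
Gen 8 (rule 75): 1001111010
Gen 9 (rule 210): 0110111001
Gen 10 (rule 105): 0111101000
Gen 11 (rule 75): 1100100011
Gen 12 (rule 210): 0111010101
Gen 13 (rule 105): 0101101010
Gen 14 (rule 75): 1001100000
Gen 15 (rule 210): 0110110000
Gen 16 (rule 105): 0111110111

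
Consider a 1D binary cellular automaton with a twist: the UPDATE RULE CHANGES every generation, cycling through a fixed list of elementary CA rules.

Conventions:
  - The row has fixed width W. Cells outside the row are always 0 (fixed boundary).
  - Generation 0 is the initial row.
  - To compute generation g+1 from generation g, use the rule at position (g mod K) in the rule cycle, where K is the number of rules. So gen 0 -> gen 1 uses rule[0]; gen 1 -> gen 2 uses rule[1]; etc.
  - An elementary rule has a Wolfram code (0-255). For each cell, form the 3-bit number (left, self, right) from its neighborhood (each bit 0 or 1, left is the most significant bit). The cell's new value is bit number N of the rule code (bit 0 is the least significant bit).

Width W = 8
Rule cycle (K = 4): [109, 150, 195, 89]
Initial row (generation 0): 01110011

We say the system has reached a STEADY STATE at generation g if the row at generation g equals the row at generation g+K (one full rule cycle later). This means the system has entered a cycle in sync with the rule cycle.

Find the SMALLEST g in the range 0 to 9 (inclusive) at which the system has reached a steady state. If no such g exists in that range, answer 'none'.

Gen 0: 01110011
Gen 1 (rule 109): 01010011
Gen 2 (rule 150): 11011100
Gen 3 (rule 195): 01001101
Gen 4 (rule 89): 00101100
Gen 5 (rule 109): 10111101
Gen 6 (rule 150): 10011001
Gen 7 (rule 195): 00101010
Gen 8 (rule 89): 10000001
Gen 9 (rule 109): 10111101
Gen 10 (rule 150): 10011001
Gen 11 (rule 195): 00101010
Gen 12 (rule 89): 10000001
Gen 13 (rule 109): 10111101

Answer: 5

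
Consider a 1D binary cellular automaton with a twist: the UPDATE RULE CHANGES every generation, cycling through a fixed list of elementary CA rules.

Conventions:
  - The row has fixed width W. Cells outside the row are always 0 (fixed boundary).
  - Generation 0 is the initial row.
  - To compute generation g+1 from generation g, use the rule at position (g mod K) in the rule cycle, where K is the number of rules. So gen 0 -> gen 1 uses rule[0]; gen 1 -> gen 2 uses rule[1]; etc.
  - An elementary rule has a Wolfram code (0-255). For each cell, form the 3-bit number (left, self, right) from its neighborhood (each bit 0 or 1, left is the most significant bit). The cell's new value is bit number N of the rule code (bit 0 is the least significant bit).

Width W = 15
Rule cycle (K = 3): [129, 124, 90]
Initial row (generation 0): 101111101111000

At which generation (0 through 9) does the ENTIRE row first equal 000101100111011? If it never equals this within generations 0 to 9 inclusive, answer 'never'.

Answer: 2

Derivation:
Gen 0: 101111101111000
Gen 1 (rule 129): 000111000110011
Gen 2 (rule 124): 000101100111011
Gen 3 (rule 90): 001001111101011
Gen 4 (rule 129): 100000111000000
Gen 5 (rule 124): 110000101100000
Gen 6 (rule 90): 111001001110000
Gen 7 (rule 129): 010000000100111
Gen 8 (rule 124): 011000000110101
Gen 9 (rule 90): 111100001110000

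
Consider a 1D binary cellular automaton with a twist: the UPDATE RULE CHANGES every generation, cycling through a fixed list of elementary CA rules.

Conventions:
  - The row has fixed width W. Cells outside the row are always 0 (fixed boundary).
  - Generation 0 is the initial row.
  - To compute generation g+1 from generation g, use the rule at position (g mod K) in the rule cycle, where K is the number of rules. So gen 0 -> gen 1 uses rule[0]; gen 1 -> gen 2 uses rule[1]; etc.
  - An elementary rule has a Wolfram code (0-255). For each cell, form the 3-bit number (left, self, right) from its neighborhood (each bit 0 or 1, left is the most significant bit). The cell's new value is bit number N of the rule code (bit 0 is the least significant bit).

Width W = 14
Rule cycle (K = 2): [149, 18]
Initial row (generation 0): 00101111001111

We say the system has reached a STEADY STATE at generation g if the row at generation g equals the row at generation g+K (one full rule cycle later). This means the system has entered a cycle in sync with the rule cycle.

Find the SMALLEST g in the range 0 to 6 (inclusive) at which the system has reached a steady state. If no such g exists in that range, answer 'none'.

Gen 0: 00101111001111
Gen 1 (rule 149): 10100110100110
Gen 2 (rule 18): 00011000011001
Gen 3 (rule 149): 11000111000101
Gen 4 (rule 18): 00101000101000
Gen 5 (rule 149): 10101110101111
Gen 6 (rule 18): 00000000000000
Gen 7 (rule 149): 11111111111111
Gen 8 (rule 18): 00000000000000

Answer: 6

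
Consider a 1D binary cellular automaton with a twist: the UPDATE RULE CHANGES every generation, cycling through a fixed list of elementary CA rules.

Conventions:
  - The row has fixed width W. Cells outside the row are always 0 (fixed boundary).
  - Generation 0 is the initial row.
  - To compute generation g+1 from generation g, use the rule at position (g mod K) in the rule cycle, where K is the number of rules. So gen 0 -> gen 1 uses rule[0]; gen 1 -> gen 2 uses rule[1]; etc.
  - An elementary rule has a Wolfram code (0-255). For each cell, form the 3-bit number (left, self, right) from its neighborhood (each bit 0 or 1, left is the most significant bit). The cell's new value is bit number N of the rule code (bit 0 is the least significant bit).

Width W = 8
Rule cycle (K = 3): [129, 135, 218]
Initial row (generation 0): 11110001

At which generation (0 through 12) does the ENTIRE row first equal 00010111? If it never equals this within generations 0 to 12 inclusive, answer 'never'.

Answer: never

Derivation:
Gen 0: 11110001
Gen 1 (rule 129): 01100100
Gen 2 (rule 135): 10001101
Gen 3 (rule 218): 01011100
Gen 4 (rule 129): 00001001
Gen 5 (rule 135): 11111011
Gen 6 (rule 218): 11111011
Gen 7 (rule 129): 01110000
Gen 8 (rule 135): 10100111
Gen 9 (rule 218): 00011111
Gen 10 (rule 129): 11001110
Gen 11 (rule 135): 00010100
Gen 12 (rule 218): 00100010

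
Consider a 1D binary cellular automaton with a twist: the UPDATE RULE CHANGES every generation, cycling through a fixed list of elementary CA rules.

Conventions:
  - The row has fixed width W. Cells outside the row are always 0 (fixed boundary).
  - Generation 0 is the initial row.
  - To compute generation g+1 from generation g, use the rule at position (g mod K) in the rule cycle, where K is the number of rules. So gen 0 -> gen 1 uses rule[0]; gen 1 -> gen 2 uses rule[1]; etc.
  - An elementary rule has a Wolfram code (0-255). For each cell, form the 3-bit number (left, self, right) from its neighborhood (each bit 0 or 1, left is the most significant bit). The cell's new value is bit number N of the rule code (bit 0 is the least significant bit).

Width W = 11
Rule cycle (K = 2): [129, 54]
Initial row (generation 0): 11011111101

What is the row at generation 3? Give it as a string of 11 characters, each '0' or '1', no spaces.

Answer: 11000110001

Derivation:
Gen 0: 11011111101
Gen 1 (rule 129): 00001111000
Gen 2 (rule 54): 00010000100
Gen 3 (rule 129): 11000110001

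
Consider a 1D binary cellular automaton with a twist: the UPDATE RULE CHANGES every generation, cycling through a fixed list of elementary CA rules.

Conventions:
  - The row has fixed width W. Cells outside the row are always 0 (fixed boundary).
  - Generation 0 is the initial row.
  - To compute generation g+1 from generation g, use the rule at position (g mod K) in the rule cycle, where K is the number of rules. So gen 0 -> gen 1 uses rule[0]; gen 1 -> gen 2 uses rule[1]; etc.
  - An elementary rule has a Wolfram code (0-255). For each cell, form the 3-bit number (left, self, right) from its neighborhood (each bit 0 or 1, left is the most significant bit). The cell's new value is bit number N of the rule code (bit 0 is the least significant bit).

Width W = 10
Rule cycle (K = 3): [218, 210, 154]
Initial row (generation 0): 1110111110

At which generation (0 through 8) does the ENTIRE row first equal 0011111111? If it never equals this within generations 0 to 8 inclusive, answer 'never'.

Answer: 7

Derivation:
Gen 0: 1110111110
Gen 1 (rule 218): 1110111111
Gen 2 (rule 210): 0110011111
Gen 3 (rule 154): 1101111110
Gen 4 (rule 218): 1101111111
Gen 5 (rule 210): 0100111111
Gen 6 (rule 154): 1011111110
Gen 7 (rule 218): 0011111111
Gen 8 (rule 210): 0101111111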